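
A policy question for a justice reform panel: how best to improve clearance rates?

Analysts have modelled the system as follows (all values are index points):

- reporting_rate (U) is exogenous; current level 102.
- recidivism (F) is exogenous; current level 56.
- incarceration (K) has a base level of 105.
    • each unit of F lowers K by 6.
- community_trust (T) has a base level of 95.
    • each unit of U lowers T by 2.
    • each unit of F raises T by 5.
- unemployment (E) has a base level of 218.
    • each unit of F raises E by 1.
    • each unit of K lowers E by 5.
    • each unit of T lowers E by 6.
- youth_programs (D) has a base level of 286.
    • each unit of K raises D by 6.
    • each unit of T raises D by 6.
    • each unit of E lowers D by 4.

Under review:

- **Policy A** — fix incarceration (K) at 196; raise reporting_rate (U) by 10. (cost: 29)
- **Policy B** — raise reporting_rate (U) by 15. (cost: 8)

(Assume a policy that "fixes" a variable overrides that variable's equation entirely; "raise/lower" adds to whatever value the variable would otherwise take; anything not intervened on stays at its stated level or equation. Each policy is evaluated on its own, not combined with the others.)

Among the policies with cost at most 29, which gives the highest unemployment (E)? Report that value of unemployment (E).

583

Policy A (K := 196, U + 10):
  U = 102 + 10 = 112
  F = 56
  K = 196
  T = 95 − 2·112 + 5·56 = 151
  E = 218 + 56 − 5·196 − 6·151 = -1612
Policy B (U + 15):
  U = 102 + 15 = 117
  F = 56
  K = 105 − 6·56 = -231
  T = 95 − 2·117 + 5·56 = 141
  E = 218 + 56 − 5·(-231) − 6·141 = 583
Comparing — Policy A: E=-1612, Policy B: E=583. Highest is 583 (Policy B).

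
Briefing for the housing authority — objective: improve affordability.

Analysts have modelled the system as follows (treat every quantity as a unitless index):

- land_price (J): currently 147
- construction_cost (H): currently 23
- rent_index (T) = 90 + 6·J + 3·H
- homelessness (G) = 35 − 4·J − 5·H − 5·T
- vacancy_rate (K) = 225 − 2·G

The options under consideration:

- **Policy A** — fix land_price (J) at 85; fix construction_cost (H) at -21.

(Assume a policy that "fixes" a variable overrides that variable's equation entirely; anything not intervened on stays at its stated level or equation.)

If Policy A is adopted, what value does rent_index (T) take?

537

Policy A (J := 85, H := -21):
  J = 85
  H = -21
  T = 90 + 6·85 + 3·(-21) = 537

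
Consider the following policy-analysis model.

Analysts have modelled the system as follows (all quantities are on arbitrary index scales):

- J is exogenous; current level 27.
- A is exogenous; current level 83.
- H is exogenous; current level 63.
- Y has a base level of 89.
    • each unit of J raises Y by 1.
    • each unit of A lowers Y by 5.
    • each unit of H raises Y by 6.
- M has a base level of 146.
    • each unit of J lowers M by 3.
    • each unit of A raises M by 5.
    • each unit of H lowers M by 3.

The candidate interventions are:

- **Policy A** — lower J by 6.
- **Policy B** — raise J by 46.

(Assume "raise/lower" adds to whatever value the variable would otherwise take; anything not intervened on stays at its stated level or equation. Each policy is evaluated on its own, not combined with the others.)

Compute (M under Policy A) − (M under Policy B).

Policy A (J − 6):
  J = 27 − 6 = 21
  A = 83
  H = 63
  M = 146 − 3·21 + 5·83 − 3·63 = 309
Policy B (J + 46):
  J = 27 + 46 = 73
  A = 83
  H = 63
  M = 146 − 3·73 + 5·83 − 3·63 = 153
M: 309 − 153 = 156

156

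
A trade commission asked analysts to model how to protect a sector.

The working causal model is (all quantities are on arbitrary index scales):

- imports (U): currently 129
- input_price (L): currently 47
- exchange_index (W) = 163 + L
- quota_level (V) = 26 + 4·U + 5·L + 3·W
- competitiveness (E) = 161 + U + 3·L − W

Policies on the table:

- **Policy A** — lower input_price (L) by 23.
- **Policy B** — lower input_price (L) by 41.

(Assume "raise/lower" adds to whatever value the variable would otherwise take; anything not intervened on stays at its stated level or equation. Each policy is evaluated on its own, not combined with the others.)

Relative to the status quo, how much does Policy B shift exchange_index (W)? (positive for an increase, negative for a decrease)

Baseline:
  L = 47
  W = 163 + 47 = 210
Policy B (L − 41):
  L = 47 − 41 = 6
  W = 163 + 6 = 169
Change in W: 169 − 210 = -41

-41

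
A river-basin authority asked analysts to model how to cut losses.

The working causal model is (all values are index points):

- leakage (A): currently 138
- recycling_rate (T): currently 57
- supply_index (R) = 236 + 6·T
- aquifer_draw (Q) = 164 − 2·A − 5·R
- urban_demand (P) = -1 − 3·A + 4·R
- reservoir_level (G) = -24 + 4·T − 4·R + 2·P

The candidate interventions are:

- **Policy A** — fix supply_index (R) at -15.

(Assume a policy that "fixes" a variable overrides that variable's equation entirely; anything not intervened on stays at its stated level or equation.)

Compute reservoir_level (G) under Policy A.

Policy A (R := -15):
  A = 138
  T = 57
  R = -15
  P = -1 − 3·138 + 4·(-15) = -475
  G = -24 + 4·57 − 4·(-15) + 2·(-475) = -686

-686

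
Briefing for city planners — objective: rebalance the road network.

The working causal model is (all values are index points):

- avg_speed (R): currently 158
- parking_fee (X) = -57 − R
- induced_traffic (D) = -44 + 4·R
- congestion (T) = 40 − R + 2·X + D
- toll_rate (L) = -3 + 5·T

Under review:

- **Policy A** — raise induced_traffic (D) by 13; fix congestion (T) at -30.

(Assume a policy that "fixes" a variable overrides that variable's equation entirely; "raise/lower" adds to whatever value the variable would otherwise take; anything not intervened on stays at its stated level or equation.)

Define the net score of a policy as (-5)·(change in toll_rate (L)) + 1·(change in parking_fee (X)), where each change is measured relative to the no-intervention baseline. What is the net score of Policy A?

Baseline:
  R = 158
  X = -57 − 158 = -215
  D = -44 + 4·158 = 588
  T = 40 − 158 + 2·(-215) + 588 = 40
  L = -3 + 5·40 = 197
Policy A (D + 13, T := -30):
  R = 158
  X = -57 − 158 = -215
  D = -44 + 4·158 (+13 from intervention) = 601
  T = -30
  L = -3 + 5·(-30) = -153
ΔL = -153 − 197 = -350; ΔX = -215 − (-215) = 0
Score = (-5)·(-350) + 1·0 = 1750

1750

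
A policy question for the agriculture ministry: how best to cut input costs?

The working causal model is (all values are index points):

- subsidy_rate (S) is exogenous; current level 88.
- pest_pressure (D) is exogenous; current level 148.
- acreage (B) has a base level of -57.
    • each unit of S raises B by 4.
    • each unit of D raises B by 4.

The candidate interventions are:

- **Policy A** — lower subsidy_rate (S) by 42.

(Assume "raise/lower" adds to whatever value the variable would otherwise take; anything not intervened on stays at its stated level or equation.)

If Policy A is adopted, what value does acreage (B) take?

719

Policy A (S − 42):
  S = 88 − 42 = 46
  D = 148
  B = -57 + 4·46 + 4·148 = 719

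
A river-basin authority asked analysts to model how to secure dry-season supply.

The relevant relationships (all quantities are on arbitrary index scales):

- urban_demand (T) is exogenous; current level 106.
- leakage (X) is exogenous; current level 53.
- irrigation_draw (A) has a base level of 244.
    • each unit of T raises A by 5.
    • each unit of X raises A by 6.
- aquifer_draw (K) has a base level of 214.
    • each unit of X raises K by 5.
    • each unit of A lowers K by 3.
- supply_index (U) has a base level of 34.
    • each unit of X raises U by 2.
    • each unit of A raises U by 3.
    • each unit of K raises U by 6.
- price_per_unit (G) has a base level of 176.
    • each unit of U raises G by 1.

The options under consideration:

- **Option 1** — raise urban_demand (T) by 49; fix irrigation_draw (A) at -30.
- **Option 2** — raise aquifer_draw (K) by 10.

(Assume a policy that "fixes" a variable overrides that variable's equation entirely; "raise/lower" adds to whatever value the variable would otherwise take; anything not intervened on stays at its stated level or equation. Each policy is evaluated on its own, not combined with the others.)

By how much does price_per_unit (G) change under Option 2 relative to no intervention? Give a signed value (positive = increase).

Baseline:
  T = 106
  X = 53
  A = 244 + 5·106 + 6·53 = 1092
  K = 214 + 5·53 − 3·1092 = -2797
  U = 34 + 2·53 + 3·1092 + 6·(-2797) = -13366
  G = 176 + (-13366) = -13190
Option 2 (K + 10):
  T = 106
  X = 53
  A = 244 + 5·106 + 6·53 = 1092
  K = 214 + 5·53 − 3·1092 (+10 from intervention) = -2787
  U = 34 + 2·53 + 3·1092 + 6·(-2787) = -13306
  G = 176 + (-13306) = -13130
Change in G: -13130 − (-13190) = 60

60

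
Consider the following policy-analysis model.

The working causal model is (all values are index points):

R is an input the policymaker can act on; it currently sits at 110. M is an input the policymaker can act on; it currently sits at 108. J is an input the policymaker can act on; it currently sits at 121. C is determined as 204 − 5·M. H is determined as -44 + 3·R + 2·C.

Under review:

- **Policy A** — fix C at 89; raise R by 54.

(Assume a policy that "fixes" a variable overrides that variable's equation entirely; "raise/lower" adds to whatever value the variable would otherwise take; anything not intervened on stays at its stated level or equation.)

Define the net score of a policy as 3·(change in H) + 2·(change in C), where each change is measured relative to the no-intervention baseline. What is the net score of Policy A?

Baseline:
  R = 110
  M = 108
  C = 204 − 5·108 = -336
  H = -44 + 3·110 + 2·(-336) = -386
Policy A (C := 89, R + 54):
  R = 110 + 54 = 164
  M = 108
  C = 89
  H = -44 + 3·164 + 2·89 = 626
ΔH = 626 − (-386) = 1012; ΔC = 89 − (-336) = 425
Score = 3·1012 + 2·425 = 3886

3886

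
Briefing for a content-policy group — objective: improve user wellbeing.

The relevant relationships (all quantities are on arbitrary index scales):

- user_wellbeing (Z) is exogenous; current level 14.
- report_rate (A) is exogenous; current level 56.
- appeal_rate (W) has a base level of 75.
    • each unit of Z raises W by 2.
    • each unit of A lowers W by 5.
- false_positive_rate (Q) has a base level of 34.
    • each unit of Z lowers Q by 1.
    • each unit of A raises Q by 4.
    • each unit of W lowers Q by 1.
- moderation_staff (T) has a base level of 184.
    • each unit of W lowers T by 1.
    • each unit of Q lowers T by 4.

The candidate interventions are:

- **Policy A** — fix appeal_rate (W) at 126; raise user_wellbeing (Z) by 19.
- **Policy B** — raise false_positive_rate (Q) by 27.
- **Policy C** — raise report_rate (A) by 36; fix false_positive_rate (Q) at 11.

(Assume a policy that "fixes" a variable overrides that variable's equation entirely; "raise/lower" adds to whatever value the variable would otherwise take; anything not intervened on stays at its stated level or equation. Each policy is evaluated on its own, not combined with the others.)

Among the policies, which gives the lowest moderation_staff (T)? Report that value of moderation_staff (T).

-1431

Policy A (W := 126, Z + 19):
  Z = 14 + 19 = 33
  A = 56
  W = 126
  Q = 34 − 33 + 4·56 − 126 = 99
  T = 184 − 126 − 4·99 = -338
Policy B (Q + 27):
  Z = 14
  A = 56
  W = 75 + 2·14 − 5·56 = -177
  Q = 34 − 14 + 4·56 − (-177) (+27 from intervention) = 448
  T = 184 − (-177) − 4·448 = -1431
Policy C (A + 36, Q := 11):
  Z = 14
  A = 56 + 36 = 92
  W = 75 + 2·14 − 5·92 = -357
  Q = 11
  T = 184 − (-357) − 4·11 = 497
Comparing — Policy A: T=-338, Policy B: T=-1431, Policy C: T=497. Lowest is -1431 (Policy B).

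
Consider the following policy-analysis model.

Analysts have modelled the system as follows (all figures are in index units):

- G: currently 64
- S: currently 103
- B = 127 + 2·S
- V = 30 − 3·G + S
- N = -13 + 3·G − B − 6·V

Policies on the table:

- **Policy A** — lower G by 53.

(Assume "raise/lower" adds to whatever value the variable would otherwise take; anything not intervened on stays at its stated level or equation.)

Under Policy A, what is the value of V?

100

Policy A (G − 53):
  G = 64 − 53 = 11
  S = 103
  V = 30 − 3·11 + 103 = 100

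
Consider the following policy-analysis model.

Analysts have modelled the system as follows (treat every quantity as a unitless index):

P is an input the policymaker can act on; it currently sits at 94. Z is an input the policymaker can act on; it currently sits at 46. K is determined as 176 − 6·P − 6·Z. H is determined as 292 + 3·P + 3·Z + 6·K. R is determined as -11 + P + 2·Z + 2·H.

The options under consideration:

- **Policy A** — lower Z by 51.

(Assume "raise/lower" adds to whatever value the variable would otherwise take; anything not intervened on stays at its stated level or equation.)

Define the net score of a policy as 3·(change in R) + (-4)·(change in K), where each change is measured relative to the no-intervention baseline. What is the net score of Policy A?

8568

Baseline:
  P = 94
  Z = 46
  K = 176 − 6·94 − 6·46 = -664
  H = 292 + 3·94 + 3·46 + 6·(-664) = -3272
  R = -11 + 94 + 2·46 + 2·(-3272) = -6369
Policy A (Z − 51):
  P = 94
  Z = 46 − 51 = -5
  K = 176 − 6·94 − 6·(-5) = -358
  H = 292 + 3·94 + 3·(-5) + 6·(-358) = -1589
  R = -11 + 94 + 2·(-5) + 2·(-1589) = -3105
ΔR = -3105 − (-6369) = 3264; ΔK = -358 − (-664) = 306
Score = 3·3264 + (-4)·306 = 8568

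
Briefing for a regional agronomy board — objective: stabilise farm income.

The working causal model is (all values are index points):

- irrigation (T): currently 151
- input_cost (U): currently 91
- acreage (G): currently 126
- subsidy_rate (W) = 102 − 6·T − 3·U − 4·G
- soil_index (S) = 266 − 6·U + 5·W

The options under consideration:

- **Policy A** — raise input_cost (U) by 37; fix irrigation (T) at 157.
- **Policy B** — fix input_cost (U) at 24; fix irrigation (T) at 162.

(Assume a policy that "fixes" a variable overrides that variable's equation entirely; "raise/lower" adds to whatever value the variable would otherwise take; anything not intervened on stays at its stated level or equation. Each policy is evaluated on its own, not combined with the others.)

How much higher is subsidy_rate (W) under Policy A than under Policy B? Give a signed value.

Policy A (U + 37, T := 157):
  T = 157
  U = 91 + 37 = 128
  G = 126
  W = 102 − 6·157 − 3·128 − 4·126 = -1728
Policy B (U := 24, T := 162):
  T = 162
  U = 24
  G = 126
  W = 102 − 6·162 − 3·24 − 4·126 = -1446
W: -1728 − (-1446) = -282

-282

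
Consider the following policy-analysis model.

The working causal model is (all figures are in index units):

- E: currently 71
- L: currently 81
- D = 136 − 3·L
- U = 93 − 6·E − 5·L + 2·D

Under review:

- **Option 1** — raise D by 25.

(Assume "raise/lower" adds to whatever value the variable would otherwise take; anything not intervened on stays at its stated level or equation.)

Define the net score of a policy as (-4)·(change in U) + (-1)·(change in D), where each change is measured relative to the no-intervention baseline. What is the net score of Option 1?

-225

Baseline:
  E = 71
  L = 81
  D = 136 − 3·81 = -107
  U = 93 − 6·71 − 5·81 + 2·(-107) = -952
Option 1 (D + 25):
  E = 71
  L = 81
  D = 136 − 3·81 (+25 from intervention) = -82
  U = 93 − 6·71 − 5·81 + 2·(-82) = -902
ΔU = -902 − (-952) = 50; ΔD = -82 − (-107) = 25
Score = (-4)·50 + (-1)·25 = -225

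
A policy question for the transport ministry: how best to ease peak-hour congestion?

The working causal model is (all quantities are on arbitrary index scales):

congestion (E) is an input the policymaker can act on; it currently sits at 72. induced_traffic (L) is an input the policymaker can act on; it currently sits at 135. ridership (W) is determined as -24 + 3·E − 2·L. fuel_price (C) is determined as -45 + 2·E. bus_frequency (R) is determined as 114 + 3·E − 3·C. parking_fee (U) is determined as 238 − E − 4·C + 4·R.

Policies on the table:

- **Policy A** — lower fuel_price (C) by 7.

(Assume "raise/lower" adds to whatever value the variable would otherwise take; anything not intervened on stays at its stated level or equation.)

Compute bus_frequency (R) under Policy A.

Policy A (C − 7):
  E = 72
  C = -45 + 2·72 (−7 from intervention) = 92
  R = 114 + 3·72 − 3·92 = 54

54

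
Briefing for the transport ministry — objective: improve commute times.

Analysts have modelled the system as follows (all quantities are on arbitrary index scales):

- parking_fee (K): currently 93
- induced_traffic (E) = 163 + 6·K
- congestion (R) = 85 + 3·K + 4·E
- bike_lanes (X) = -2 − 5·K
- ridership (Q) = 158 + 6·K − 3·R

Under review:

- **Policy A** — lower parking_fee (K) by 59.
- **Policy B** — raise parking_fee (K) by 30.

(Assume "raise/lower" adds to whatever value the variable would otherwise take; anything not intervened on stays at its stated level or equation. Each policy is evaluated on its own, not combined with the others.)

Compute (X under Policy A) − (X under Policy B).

Policy A (K − 59):
  K = 93 − 59 = 34
  X = -2 − 5·34 = -172
Policy B (K + 30):
  K = 93 + 30 = 123
  X = -2 − 5·123 = -617
X: -172 − (-617) = 445

445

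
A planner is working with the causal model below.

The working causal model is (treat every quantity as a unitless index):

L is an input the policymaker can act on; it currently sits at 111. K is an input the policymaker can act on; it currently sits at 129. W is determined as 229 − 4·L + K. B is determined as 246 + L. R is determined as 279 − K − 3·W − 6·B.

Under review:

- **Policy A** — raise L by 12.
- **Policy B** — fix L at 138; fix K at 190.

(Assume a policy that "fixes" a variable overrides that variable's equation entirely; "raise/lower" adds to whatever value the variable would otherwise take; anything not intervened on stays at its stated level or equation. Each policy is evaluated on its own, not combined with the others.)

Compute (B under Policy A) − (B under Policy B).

Policy A (L + 12):
  L = 111 + 12 = 123
  B = 246 + 123 = 369
Policy B (L := 138, K := 190):
  L = 138
  B = 246 + 138 = 384
B: 369 − 384 = -15

-15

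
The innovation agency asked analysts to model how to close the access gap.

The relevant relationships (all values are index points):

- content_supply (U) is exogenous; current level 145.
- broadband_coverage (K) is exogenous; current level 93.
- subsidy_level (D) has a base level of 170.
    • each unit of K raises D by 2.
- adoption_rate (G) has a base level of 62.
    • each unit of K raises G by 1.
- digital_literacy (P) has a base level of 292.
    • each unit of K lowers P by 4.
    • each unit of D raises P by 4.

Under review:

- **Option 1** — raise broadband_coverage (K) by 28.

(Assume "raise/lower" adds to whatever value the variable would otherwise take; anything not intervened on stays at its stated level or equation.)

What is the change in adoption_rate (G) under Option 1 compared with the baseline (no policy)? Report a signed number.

Baseline:
  K = 93
  G = 62 + 93 = 155
Option 1 (K + 28):
  K = 93 + 28 = 121
  G = 62 + 121 = 183
Change in G: 183 − 155 = 28

28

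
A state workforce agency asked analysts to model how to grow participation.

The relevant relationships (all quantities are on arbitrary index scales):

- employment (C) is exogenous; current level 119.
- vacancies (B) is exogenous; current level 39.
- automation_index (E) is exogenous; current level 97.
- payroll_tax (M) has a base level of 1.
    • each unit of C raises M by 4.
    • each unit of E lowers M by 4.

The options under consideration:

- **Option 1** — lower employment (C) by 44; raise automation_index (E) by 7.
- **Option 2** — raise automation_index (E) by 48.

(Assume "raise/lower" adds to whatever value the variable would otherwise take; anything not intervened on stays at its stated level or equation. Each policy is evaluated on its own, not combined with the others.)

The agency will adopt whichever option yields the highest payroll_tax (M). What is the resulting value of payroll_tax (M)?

Option 1 (C − 44, E + 7):
  C = 119 − 44 = 75
  E = 97 + 7 = 104
  M = 1 + 4·75 − 4·104 = -115
Option 2 (E + 48):
  C = 119
  E = 97 + 48 = 145
  M = 1 + 4·119 − 4·145 = -103
Comparing — Option 1: M=-115, Option 2: M=-103. Highest is -103 (Option 2).

-103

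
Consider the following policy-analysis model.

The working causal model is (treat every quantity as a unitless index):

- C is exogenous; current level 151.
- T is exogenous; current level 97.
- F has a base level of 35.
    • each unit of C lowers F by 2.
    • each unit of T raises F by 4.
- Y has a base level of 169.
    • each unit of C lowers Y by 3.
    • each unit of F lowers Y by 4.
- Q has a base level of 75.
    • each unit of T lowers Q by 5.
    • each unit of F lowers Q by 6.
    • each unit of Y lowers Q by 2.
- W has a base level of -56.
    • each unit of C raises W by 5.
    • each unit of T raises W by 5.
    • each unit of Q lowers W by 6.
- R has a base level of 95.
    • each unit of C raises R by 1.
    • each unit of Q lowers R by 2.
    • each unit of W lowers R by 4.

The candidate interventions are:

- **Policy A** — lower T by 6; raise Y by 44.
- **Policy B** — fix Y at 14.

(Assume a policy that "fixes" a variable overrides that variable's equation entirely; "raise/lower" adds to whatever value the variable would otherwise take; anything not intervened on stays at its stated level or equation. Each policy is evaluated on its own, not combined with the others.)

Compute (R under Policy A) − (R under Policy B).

32196

Policy A (T − 6, Y + 44):
  C = 151
  T = 97 − 6 = 91
  F = 35 − 2·151 + 4·91 = 97
  Y = 169 − 3·151 − 4·97 (+44 from intervention) = -628
  Q = 75 − 5·91 − 6·97 − 2·(-628) = 294
  W = -56 + 5·151 + 5·91 − 6·294 = -610
  R = 95 + 151 − 2·294 − 4·(-610) = 2098
Policy B (Y := 14):
  C = 151
  T = 97
  F = 35 − 2·151 + 4·97 = 121
  Y = 14
  Q = 75 − 5·97 − 6·121 − 2·14 = -1164
  W = -56 + 5·151 + 5·97 − 6·(-1164) = 8168
  R = 95 + 151 − 2·(-1164) − 4·8168 = -30098
R: 2098 − (-30098) = 32196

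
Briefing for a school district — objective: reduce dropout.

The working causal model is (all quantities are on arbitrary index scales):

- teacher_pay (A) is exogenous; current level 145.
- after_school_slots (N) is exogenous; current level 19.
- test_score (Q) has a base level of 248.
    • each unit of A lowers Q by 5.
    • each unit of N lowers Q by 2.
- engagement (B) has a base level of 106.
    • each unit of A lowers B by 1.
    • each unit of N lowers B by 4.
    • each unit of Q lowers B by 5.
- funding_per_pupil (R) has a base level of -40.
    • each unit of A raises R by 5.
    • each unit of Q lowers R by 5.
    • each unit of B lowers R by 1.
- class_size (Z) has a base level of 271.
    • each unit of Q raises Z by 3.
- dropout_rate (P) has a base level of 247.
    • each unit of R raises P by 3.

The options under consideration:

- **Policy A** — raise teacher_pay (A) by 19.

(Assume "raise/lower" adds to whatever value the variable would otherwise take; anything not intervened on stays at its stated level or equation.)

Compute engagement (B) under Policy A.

Policy A (A + 19):
  A = 145 + 19 = 164
  N = 19
  Q = 248 − 5·164 − 2·19 = -610
  B = 106 − 164 − 4·19 − 5·(-610) = 2916

2916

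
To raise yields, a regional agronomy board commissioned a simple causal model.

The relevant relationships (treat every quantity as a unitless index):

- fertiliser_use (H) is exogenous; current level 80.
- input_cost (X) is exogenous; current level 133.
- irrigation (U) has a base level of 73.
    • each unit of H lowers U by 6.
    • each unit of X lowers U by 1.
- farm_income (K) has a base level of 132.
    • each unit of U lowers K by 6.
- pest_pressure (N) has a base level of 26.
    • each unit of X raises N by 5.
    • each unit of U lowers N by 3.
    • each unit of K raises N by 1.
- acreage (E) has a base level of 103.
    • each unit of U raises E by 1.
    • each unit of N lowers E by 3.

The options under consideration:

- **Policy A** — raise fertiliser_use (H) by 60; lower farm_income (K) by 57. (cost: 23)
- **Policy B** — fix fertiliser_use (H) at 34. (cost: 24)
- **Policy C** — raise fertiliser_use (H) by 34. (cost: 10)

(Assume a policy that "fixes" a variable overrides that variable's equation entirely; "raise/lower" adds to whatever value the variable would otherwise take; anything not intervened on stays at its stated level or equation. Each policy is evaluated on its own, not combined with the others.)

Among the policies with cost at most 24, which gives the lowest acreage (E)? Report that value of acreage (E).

-27395

Policy A (H + 60, K − 57):
  H = 80 + 60 = 140
  X = 133
  U = 73 − 6·140 − 133 = -900
  K = 132 − 6·(-900) (−57 from intervention) = 5475
  N = 26 + 5·133 − 3·(-900) + 5475 = 8866
  E = 103 + (-900) − 3·8866 = -27395
Policy B (H := 34):
  H = 34
  X = 133
  U = 73 − 6·34 − 133 = -264
  K = 132 − 6·(-264) = 1716
  N = 26 + 5·133 − 3·(-264) + 1716 = 3199
  E = 103 + (-264) − 3·3199 = -9758
Policy C (H + 34):
  H = 80 + 34 = 114
  X = 133
  U = 73 − 6·114 − 133 = -744
  K = 132 − 6·(-744) = 4596
  N = 26 + 5·133 − 3·(-744) + 4596 = 7519
  E = 103 + (-744) − 3·7519 = -23198
Comparing — Policy A: E=-27395, Policy B: E=-9758, Policy C: E=-23198. Lowest is -27395 (Policy A).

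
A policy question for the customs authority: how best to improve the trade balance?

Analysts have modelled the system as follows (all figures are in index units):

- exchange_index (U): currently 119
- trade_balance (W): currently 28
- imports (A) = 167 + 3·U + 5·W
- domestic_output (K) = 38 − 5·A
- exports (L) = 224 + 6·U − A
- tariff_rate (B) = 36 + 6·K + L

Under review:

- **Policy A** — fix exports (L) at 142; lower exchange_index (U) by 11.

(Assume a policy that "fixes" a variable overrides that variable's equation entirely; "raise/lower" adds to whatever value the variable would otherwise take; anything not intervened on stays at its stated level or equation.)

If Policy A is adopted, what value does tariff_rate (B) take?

Policy A (L := 142, U − 11):
  U = 119 − 11 = 108
  W = 28
  A = 167 + 3·108 + 5·28 = 631
  K = 38 − 5·631 = -3117
  L = 142
  B = 36 + 6·(-3117) + 142 = -18524

-18524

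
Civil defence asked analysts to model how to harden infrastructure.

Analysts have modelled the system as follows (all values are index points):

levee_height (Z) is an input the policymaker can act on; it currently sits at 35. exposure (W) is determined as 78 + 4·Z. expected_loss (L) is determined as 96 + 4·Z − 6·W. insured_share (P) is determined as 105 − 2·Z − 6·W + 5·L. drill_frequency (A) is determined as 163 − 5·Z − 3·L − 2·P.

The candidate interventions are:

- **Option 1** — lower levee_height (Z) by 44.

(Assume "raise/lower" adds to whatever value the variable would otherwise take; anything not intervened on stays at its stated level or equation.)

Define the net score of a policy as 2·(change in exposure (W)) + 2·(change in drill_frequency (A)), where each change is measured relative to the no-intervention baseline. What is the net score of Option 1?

Baseline:
  Z = 35
  W = 78 + 4·35 = 218
  L = 96 + 4·35 − 6·218 = -1072
  P = 105 − 2·35 − 6·218 + 5·(-1072) = -6633
  A = 163 − 5·35 − 3·(-1072) − 2·(-6633) = 16470
Option 1 (Z − 44):
  Z = 35 − 44 = -9
  W = 78 + 4·(-9) = 42
  L = 96 + 4·(-9) − 6·42 = -192
  P = 105 − 2·(-9) − 6·42 + 5·(-192) = -1089
  A = 163 − 5·(-9) − 3·(-192) − 2·(-1089) = 2962
ΔW = 42 − 218 = -176; ΔA = 2962 − 16470 = -13508
Score = 2·(-176) + 2·(-13508) = -27368

-27368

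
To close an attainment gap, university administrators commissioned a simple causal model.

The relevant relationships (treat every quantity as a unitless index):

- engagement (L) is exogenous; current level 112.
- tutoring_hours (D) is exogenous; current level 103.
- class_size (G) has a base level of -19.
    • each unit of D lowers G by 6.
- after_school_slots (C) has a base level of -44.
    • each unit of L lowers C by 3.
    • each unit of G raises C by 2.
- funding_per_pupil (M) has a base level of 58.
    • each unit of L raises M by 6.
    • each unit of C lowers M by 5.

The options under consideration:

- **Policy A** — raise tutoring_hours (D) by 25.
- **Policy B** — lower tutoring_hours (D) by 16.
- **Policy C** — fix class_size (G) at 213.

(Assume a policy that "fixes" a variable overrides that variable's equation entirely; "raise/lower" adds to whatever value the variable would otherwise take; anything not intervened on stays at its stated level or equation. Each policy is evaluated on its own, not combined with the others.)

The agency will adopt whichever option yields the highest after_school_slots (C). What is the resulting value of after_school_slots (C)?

46

Policy A (D + 25):
  L = 112
  D = 103 + 25 = 128
  G = -19 − 6·128 = -787
  C = -44 − 3·112 + 2·(-787) = -1954
Policy B (D − 16):
  L = 112
  D = 103 − 16 = 87
  G = -19 − 6·87 = -541
  C = -44 − 3·112 + 2·(-541) = -1462
Policy C (G := 213):
  L = 112
  D = 103
  G = 213
  C = -44 − 3·112 + 2·213 = 46
Comparing — Policy A: C=-1954, Policy B: C=-1462, Policy C: C=46. Highest is 46 (Policy C).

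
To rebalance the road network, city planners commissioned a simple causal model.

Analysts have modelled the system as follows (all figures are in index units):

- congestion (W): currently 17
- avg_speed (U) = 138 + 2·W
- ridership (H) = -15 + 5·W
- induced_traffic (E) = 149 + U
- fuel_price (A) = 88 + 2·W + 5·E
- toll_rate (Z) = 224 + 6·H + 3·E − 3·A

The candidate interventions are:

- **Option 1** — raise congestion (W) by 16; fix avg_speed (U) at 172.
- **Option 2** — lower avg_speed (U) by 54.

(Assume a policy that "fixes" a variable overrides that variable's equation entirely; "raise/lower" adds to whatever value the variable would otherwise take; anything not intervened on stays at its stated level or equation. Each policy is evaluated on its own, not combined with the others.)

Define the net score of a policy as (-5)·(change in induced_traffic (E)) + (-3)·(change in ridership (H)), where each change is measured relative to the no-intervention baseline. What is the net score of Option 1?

Baseline:
  W = 17
  U = 138 + 2·17 = 172
  H = -15 + 5·17 = 70
  E = 149 + 172 = 321
Option 1 (W + 16, U := 172):
  W = 17 + 16 = 33
  U = 172
  H = -15 + 5·33 = 150
  E = 149 + 172 = 321
ΔE = 321 − 321 = 0; ΔH = 150 − 70 = 80
Score = (-5)·0 + (-3)·80 = -240

-240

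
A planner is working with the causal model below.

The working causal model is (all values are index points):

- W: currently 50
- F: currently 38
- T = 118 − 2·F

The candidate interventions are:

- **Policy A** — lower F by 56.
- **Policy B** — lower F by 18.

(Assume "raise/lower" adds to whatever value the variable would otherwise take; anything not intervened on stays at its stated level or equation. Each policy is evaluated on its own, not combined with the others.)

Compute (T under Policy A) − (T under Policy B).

Policy A (F − 56):
  F = 38 − 56 = -18
  T = 118 − 2·(-18) = 154
Policy B (F − 18):
  F = 38 − 18 = 20
  T = 118 − 2·20 = 78
T: 154 − 78 = 76

76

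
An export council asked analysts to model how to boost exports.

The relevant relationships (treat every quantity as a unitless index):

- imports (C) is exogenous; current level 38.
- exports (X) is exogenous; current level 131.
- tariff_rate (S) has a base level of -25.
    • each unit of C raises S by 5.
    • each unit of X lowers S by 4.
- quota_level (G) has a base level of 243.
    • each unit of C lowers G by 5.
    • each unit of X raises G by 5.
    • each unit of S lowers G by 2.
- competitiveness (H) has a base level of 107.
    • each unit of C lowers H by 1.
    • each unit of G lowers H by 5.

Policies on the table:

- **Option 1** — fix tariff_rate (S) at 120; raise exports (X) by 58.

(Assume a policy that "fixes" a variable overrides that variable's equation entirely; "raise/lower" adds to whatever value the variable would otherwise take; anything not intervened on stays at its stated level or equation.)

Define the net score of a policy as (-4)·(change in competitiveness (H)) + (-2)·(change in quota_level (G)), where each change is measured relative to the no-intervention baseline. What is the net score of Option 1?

-12024

Baseline:
  C = 38
  X = 131
  S = -25 + 5·38 − 4·131 = -359
  G = 243 − 5·38 + 5·131 − 2·(-359) = 1426
  H = 107 − 38 − 5·1426 = -7061
Option 1 (S := 120, X + 58):
  C = 38
  X = 131 + 58 = 189
  S = 120
  G = 243 − 5·38 + 5·189 − 2·120 = 758
  H = 107 − 38 − 5·758 = -3721
ΔH = -3721 − (-7061) = 3340; ΔG = 758 − 1426 = -668
Score = (-4)·3340 + (-2)·(-668) = -12024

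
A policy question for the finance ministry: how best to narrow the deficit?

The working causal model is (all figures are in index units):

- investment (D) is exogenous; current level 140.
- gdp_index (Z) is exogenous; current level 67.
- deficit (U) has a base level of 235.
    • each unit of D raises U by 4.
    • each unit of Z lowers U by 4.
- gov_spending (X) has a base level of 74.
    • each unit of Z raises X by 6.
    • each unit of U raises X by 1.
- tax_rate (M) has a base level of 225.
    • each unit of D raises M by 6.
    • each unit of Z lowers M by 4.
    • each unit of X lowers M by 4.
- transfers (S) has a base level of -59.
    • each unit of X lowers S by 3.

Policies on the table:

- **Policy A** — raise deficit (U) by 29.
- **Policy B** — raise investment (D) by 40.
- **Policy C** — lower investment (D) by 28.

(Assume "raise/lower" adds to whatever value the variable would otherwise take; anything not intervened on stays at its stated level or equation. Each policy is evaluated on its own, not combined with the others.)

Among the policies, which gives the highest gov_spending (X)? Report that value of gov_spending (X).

Policy A (U + 29):
  D = 140
  Z = 67
  U = 235 + 4·140 − 4·67 (+29 from intervention) = 556
  X = 74 + 6·67 + 556 = 1032
Policy B (D + 40):
  D = 140 + 40 = 180
  Z = 67
  U = 235 + 4·180 − 4·67 = 687
  X = 74 + 6·67 + 687 = 1163
Policy C (D − 28):
  D = 140 − 28 = 112
  Z = 67
  U = 235 + 4·112 − 4·67 = 415
  X = 74 + 6·67 + 415 = 891
Comparing — Policy A: X=1032, Policy B: X=1163, Policy C: X=891. Highest is 1163 (Policy B).

1163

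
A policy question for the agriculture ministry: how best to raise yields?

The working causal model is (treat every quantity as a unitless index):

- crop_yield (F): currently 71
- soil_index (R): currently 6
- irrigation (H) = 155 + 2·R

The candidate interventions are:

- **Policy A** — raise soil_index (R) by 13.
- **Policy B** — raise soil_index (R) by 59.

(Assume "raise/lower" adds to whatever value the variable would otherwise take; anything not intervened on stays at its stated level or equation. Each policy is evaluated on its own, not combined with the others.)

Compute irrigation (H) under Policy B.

285

Policy B (R + 59):
  R = 6 + 59 = 65
  H = 155 + 2·65 = 285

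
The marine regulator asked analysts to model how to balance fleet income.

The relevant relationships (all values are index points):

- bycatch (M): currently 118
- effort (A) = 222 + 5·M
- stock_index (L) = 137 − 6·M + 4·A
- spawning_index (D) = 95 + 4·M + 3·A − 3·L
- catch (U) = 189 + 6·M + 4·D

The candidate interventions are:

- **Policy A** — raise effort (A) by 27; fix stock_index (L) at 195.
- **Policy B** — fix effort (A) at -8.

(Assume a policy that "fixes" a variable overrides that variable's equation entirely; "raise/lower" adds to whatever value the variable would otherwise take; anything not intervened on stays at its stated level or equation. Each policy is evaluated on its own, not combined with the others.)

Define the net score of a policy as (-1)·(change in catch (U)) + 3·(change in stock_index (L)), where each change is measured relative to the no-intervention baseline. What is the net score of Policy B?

-39360

Baseline:
  M = 118
  A = 222 + 5·118 = 812
  L = 137 − 6·118 + 4·812 = 2677
  D = 95 + 4·118 + 3·812 − 3·2677 = -5028
  U = 189 + 6·118 + 4·(-5028) = -19215
Policy B (A := -8):
  M = 118
  A = -8
  L = 137 − 6·118 + 4·(-8) = -603
  D = 95 + 4·118 + 3·(-8) − 3·(-603) = 2352
  U = 189 + 6·118 + 4·2352 = 10305
ΔU = 10305 − (-19215) = 29520; ΔL = -603 − 2677 = -3280
Score = (-1)·29520 + 3·(-3280) = -39360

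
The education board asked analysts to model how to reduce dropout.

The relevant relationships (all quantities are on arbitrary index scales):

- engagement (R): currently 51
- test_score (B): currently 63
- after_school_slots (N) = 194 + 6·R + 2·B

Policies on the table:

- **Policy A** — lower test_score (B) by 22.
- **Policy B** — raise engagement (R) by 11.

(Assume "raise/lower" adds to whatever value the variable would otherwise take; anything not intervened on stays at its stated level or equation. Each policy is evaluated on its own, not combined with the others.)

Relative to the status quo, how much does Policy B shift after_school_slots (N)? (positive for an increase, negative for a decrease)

Baseline:
  R = 51
  B = 63
  N = 194 + 6·51 + 2·63 = 626
Policy B (R + 11):
  R = 51 + 11 = 62
  B = 63
  N = 194 + 6·62 + 2·63 = 692
Change in N: 692 − 626 = 66

66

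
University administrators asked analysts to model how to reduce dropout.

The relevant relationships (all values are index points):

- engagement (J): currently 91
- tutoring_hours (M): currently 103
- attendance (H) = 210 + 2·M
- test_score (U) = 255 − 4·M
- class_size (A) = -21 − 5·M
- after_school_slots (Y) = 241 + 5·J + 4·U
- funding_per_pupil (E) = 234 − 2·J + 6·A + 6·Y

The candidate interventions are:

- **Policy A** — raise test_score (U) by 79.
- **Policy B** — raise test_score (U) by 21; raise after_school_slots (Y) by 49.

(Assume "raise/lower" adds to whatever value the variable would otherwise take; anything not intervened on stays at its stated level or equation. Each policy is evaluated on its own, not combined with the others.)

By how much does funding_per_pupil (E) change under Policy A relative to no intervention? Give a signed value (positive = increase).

Baseline:
  J = 91
  M = 103
  U = 255 − 4·103 = -157
  A = -21 − 5·103 = -536
  Y = 241 + 5·91 + 4·(-157) = 68
  E = 234 − 2·91 + 6·(-536) + 6·68 = -2756
Policy A (U + 79):
  J = 91
  M = 103
  U = 255 − 4·103 (+79 from intervention) = -78
  A = -21 − 5·103 = -536
  Y = 241 + 5·91 + 4·(-78) = 384
  E = 234 − 2·91 + 6·(-536) + 6·384 = -860
Change in E: -860 − (-2756) = 1896

1896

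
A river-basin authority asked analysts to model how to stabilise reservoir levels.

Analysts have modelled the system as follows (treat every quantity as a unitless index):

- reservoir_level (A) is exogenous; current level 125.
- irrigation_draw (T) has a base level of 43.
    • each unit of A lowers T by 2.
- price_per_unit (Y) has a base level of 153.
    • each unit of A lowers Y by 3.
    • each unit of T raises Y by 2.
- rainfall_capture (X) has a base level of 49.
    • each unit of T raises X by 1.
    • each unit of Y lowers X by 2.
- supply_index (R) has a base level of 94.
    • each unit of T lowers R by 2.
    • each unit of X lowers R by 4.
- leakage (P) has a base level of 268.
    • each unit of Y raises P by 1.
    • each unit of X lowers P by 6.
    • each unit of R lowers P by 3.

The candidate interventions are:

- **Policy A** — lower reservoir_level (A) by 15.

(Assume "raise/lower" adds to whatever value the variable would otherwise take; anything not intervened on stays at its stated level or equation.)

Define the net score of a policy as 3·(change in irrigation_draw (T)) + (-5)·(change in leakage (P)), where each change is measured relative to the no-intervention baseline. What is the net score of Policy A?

4065

Baseline:
  A = 125
  T = 43 − 2·125 = -207
  Y = 153 − 3·125 + 2·(-207) = -636
  X = 49 + (-207) − 2·(-636) = 1114
  R = 94 − 2·(-207) − 4·1114 = -3948
  P = 268 + (-636) − 6·1114 − 3·(-3948) = 4792
Policy A (A − 15):
  A = 125 − 15 = 110
  T = 43 − 2·110 = -177
  Y = 153 − 3·110 + 2·(-177) = -531
  X = 49 + (-177) − 2·(-531) = 934
  R = 94 − 2·(-177) − 4·934 = -3288
  P = 268 + (-531) − 6·934 − 3·(-3288) = 3997
ΔT = -177 − (-207) = 30; ΔP = 3997 − 4792 = -795
Score = 3·30 + (-5)·(-795) = 4065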